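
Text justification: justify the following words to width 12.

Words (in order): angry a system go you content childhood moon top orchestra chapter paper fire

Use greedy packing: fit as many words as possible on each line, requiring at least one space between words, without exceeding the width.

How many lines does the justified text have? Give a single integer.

Line 1: ['angry', 'a'] (min_width=7, slack=5)
Line 2: ['system', 'go'] (min_width=9, slack=3)
Line 3: ['you', 'content'] (min_width=11, slack=1)
Line 4: ['childhood'] (min_width=9, slack=3)
Line 5: ['moon', 'top'] (min_width=8, slack=4)
Line 6: ['orchestra'] (min_width=9, slack=3)
Line 7: ['chapter'] (min_width=7, slack=5)
Line 8: ['paper', 'fire'] (min_width=10, slack=2)
Total lines: 8

Answer: 8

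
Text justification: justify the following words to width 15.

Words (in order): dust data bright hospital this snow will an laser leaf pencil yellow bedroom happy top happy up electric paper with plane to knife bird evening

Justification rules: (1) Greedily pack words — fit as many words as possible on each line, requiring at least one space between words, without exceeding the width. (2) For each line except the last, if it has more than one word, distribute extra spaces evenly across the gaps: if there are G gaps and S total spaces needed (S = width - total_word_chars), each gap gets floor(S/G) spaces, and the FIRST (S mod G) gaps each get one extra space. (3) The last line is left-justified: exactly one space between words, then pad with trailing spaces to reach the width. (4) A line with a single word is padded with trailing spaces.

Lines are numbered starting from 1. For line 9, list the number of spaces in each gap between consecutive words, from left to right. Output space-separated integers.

Line 1: ['dust', 'data'] (min_width=9, slack=6)
Line 2: ['bright', 'hospital'] (min_width=15, slack=0)
Line 3: ['this', 'snow', 'will'] (min_width=14, slack=1)
Line 4: ['an', 'laser', 'leaf'] (min_width=13, slack=2)
Line 5: ['pencil', 'yellow'] (min_width=13, slack=2)
Line 6: ['bedroom', 'happy'] (min_width=13, slack=2)
Line 7: ['top', 'happy', 'up'] (min_width=12, slack=3)
Line 8: ['electric', 'paper'] (min_width=14, slack=1)
Line 9: ['with', 'plane', 'to'] (min_width=13, slack=2)
Line 10: ['knife', 'bird'] (min_width=10, slack=5)
Line 11: ['evening'] (min_width=7, slack=8)

Answer: 2 2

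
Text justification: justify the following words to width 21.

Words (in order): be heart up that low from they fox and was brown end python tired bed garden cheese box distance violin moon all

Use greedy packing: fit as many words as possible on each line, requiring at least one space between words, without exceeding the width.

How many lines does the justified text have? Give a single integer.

Line 1: ['be', 'heart', 'up', 'that', 'low'] (min_width=20, slack=1)
Line 2: ['from', 'they', 'fox', 'and', 'was'] (min_width=21, slack=0)
Line 3: ['brown', 'end', 'python'] (min_width=16, slack=5)
Line 4: ['tired', 'bed', 'garden'] (min_width=16, slack=5)
Line 5: ['cheese', 'box', 'distance'] (min_width=19, slack=2)
Line 6: ['violin', 'moon', 'all'] (min_width=15, slack=6)
Total lines: 6

Answer: 6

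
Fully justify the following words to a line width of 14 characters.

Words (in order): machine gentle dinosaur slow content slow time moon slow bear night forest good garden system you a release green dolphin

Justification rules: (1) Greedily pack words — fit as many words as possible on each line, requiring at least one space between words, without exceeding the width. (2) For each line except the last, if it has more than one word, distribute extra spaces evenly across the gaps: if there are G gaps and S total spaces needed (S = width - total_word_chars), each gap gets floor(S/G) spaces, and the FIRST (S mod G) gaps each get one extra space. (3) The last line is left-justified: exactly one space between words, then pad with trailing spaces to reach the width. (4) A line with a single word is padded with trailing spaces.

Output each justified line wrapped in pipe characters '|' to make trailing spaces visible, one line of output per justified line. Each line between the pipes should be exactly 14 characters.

Line 1: ['machine', 'gentle'] (min_width=14, slack=0)
Line 2: ['dinosaur', 'slow'] (min_width=13, slack=1)
Line 3: ['content', 'slow'] (min_width=12, slack=2)
Line 4: ['time', 'moon', 'slow'] (min_width=14, slack=0)
Line 5: ['bear', 'night'] (min_width=10, slack=4)
Line 6: ['forest', 'good'] (min_width=11, slack=3)
Line 7: ['garden', 'system'] (min_width=13, slack=1)
Line 8: ['you', 'a', 'release'] (min_width=13, slack=1)
Line 9: ['green', 'dolphin'] (min_width=13, slack=1)

Answer: |machine gentle|
|dinosaur  slow|
|content   slow|
|time moon slow|
|bear     night|
|forest    good|
|garden  system|
|you  a release|
|green dolphin |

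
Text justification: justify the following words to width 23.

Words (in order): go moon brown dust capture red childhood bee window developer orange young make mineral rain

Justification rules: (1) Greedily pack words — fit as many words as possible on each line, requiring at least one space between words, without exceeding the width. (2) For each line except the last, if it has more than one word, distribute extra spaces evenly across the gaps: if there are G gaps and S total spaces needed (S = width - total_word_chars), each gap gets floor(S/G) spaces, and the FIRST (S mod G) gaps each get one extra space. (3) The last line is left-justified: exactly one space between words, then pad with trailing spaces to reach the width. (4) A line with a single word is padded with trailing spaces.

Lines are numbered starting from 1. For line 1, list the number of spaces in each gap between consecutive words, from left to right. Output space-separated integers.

Answer: 3 3 2

Derivation:
Line 1: ['go', 'moon', 'brown', 'dust'] (min_width=18, slack=5)
Line 2: ['capture', 'red', 'childhood'] (min_width=21, slack=2)
Line 3: ['bee', 'window', 'developer'] (min_width=20, slack=3)
Line 4: ['orange', 'young', 'make'] (min_width=17, slack=6)
Line 5: ['mineral', 'rain'] (min_width=12, slack=11)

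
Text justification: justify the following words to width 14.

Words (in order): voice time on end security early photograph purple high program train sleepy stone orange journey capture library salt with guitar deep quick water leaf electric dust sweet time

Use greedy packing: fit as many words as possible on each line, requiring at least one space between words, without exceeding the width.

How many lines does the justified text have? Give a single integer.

Line 1: ['voice', 'time', 'on'] (min_width=13, slack=1)
Line 2: ['end', 'security'] (min_width=12, slack=2)
Line 3: ['early'] (min_width=5, slack=9)
Line 4: ['photograph'] (min_width=10, slack=4)
Line 5: ['purple', 'high'] (min_width=11, slack=3)
Line 6: ['program', 'train'] (min_width=13, slack=1)
Line 7: ['sleepy', 'stone'] (min_width=12, slack=2)
Line 8: ['orange', 'journey'] (min_width=14, slack=0)
Line 9: ['capture'] (min_width=7, slack=7)
Line 10: ['library', 'salt'] (min_width=12, slack=2)
Line 11: ['with', 'guitar'] (min_width=11, slack=3)
Line 12: ['deep', 'quick'] (min_width=10, slack=4)
Line 13: ['water', 'leaf'] (min_width=10, slack=4)
Line 14: ['electric', 'dust'] (min_width=13, slack=1)
Line 15: ['sweet', 'time'] (min_width=10, slack=4)
Total lines: 15

Answer: 15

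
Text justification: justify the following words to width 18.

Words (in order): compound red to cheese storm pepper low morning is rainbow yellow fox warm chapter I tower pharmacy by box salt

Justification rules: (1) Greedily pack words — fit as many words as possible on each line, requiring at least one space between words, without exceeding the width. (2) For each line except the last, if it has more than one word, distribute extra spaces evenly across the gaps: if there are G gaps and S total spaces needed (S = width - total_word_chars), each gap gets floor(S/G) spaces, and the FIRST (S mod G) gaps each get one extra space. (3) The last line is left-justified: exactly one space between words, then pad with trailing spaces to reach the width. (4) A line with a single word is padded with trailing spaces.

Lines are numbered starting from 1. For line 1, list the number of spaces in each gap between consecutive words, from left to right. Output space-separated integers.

Line 1: ['compound', 'red', 'to'] (min_width=15, slack=3)
Line 2: ['cheese', 'storm'] (min_width=12, slack=6)
Line 3: ['pepper', 'low', 'morning'] (min_width=18, slack=0)
Line 4: ['is', 'rainbow', 'yellow'] (min_width=17, slack=1)
Line 5: ['fox', 'warm', 'chapter', 'I'] (min_width=18, slack=0)
Line 6: ['tower', 'pharmacy', 'by'] (min_width=17, slack=1)
Line 7: ['box', 'salt'] (min_width=8, slack=10)

Answer: 3 2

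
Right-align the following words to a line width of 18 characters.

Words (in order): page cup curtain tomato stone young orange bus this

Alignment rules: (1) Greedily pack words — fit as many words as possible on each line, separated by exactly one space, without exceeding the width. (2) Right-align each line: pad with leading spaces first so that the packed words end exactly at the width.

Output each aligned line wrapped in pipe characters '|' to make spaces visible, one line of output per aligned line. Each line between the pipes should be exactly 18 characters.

Line 1: ['page', 'cup', 'curtain'] (min_width=16, slack=2)
Line 2: ['tomato', 'stone', 'young'] (min_width=18, slack=0)
Line 3: ['orange', 'bus', 'this'] (min_width=15, slack=3)

Answer: |  page cup curtain|
|tomato stone young|
|   orange bus this|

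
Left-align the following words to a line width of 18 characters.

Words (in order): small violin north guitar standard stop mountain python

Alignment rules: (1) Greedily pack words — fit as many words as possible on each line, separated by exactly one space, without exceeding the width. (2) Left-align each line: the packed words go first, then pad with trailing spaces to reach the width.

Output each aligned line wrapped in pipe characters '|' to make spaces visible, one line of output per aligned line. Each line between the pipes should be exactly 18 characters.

Answer: |small violin north|
|guitar standard   |
|stop mountain     |
|python            |

Derivation:
Line 1: ['small', 'violin', 'north'] (min_width=18, slack=0)
Line 2: ['guitar', 'standard'] (min_width=15, slack=3)
Line 3: ['stop', 'mountain'] (min_width=13, slack=5)
Line 4: ['python'] (min_width=6, slack=12)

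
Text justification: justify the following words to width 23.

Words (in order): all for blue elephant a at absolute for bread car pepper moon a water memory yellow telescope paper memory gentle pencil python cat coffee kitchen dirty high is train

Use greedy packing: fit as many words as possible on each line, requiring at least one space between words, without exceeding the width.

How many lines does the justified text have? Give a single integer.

Answer: 8

Derivation:
Line 1: ['all', 'for', 'blue', 'elephant', 'a'] (min_width=23, slack=0)
Line 2: ['at', 'absolute', 'for', 'bread'] (min_width=21, slack=2)
Line 3: ['car', 'pepper', 'moon', 'a', 'water'] (min_width=23, slack=0)
Line 4: ['memory', 'yellow', 'telescope'] (min_width=23, slack=0)
Line 5: ['paper', 'memory', 'gentle'] (min_width=19, slack=4)
Line 6: ['pencil', 'python', 'cat'] (min_width=17, slack=6)
Line 7: ['coffee', 'kitchen', 'dirty'] (min_width=20, slack=3)
Line 8: ['high', 'is', 'train'] (min_width=13, slack=10)
Total lines: 8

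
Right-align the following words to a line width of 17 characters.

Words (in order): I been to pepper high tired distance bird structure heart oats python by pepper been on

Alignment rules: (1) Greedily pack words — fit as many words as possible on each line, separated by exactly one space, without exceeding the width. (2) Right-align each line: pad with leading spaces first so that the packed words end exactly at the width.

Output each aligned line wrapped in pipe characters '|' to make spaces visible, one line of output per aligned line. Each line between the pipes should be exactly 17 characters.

Answer: | I been to pepper|
|       high tired|
|    distance bird|
|  structure heart|
|   oats python by|
|   pepper been on|

Derivation:
Line 1: ['I', 'been', 'to', 'pepper'] (min_width=16, slack=1)
Line 2: ['high', 'tired'] (min_width=10, slack=7)
Line 3: ['distance', 'bird'] (min_width=13, slack=4)
Line 4: ['structure', 'heart'] (min_width=15, slack=2)
Line 5: ['oats', 'python', 'by'] (min_width=14, slack=3)
Line 6: ['pepper', 'been', 'on'] (min_width=14, slack=3)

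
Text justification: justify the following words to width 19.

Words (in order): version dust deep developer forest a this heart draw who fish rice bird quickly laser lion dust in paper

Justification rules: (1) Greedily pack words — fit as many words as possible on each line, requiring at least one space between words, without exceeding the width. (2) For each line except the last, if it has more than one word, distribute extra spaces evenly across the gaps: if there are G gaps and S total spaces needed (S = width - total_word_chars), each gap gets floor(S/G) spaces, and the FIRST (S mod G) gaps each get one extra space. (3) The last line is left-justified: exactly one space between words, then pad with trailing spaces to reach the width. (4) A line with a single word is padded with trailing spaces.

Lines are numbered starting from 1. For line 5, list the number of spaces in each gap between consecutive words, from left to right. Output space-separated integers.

Line 1: ['version', 'dust', 'deep'] (min_width=17, slack=2)
Line 2: ['developer', 'forest', 'a'] (min_width=18, slack=1)
Line 3: ['this', 'heart', 'draw', 'who'] (min_width=19, slack=0)
Line 4: ['fish', 'rice', 'bird'] (min_width=14, slack=5)
Line 5: ['quickly', 'laser', 'lion'] (min_width=18, slack=1)
Line 6: ['dust', 'in', 'paper'] (min_width=13, slack=6)

Answer: 2 1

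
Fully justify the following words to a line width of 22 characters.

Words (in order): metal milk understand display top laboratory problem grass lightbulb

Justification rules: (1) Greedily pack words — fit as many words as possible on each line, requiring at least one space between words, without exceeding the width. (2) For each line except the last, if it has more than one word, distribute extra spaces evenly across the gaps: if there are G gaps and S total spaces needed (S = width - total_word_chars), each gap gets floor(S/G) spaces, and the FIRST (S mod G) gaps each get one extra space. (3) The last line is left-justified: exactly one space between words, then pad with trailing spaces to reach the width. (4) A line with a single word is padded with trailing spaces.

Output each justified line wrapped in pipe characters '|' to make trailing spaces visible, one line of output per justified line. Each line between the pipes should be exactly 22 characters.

Line 1: ['metal', 'milk', 'understand'] (min_width=21, slack=1)
Line 2: ['display', 'top', 'laboratory'] (min_width=22, slack=0)
Line 3: ['problem', 'grass'] (min_width=13, slack=9)
Line 4: ['lightbulb'] (min_width=9, slack=13)

Answer: |metal  milk understand|
|display top laboratory|
|problem          grass|
|lightbulb             |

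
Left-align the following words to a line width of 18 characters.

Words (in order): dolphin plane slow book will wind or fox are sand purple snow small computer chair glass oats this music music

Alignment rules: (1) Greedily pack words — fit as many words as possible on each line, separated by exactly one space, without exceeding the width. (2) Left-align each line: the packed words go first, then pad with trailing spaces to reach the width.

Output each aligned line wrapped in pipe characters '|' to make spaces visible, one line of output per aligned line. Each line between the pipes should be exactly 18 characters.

Answer: |dolphin plane slow|
|book will wind or |
|fox are sand      |
|purple snow small |
|computer chair    |
|glass oats this   |
|music music       |

Derivation:
Line 1: ['dolphin', 'plane', 'slow'] (min_width=18, slack=0)
Line 2: ['book', 'will', 'wind', 'or'] (min_width=17, slack=1)
Line 3: ['fox', 'are', 'sand'] (min_width=12, slack=6)
Line 4: ['purple', 'snow', 'small'] (min_width=17, slack=1)
Line 5: ['computer', 'chair'] (min_width=14, slack=4)
Line 6: ['glass', 'oats', 'this'] (min_width=15, slack=3)
Line 7: ['music', 'music'] (min_width=11, slack=7)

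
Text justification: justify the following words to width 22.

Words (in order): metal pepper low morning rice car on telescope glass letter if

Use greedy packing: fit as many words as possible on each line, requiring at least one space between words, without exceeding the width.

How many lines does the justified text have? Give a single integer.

Line 1: ['metal', 'pepper', 'low'] (min_width=16, slack=6)
Line 2: ['morning', 'rice', 'car', 'on'] (min_width=19, slack=3)
Line 3: ['telescope', 'glass', 'letter'] (min_width=22, slack=0)
Line 4: ['if'] (min_width=2, slack=20)
Total lines: 4

Answer: 4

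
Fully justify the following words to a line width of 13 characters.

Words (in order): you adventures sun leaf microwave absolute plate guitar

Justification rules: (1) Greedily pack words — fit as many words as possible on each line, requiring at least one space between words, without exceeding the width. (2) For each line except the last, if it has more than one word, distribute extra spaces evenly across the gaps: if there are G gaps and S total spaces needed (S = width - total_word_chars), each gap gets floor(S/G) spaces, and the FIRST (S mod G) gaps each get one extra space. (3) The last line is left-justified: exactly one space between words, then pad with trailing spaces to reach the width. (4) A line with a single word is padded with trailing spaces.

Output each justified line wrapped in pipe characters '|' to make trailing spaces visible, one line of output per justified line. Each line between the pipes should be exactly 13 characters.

Line 1: ['you'] (min_width=3, slack=10)
Line 2: ['adventures'] (min_width=10, slack=3)
Line 3: ['sun', 'leaf'] (min_width=8, slack=5)
Line 4: ['microwave'] (min_width=9, slack=4)
Line 5: ['absolute'] (min_width=8, slack=5)
Line 6: ['plate', 'guitar'] (min_width=12, slack=1)

Answer: |you          |
|adventures   |
|sun      leaf|
|microwave    |
|absolute     |
|plate guitar |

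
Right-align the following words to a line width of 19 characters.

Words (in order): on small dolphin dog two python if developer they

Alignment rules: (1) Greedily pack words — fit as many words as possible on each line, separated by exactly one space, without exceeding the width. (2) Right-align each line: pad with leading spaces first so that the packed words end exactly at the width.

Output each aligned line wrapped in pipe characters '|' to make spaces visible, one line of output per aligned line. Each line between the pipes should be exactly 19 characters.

Line 1: ['on', 'small', 'dolphin'] (min_width=16, slack=3)
Line 2: ['dog', 'two', 'python', 'if'] (min_width=17, slack=2)
Line 3: ['developer', 'they'] (min_width=14, slack=5)

Answer: |   on small dolphin|
|  dog two python if|
|     developer they|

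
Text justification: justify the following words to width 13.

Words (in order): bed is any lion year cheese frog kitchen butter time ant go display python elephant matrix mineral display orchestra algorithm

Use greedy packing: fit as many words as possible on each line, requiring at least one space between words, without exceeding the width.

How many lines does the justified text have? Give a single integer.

Answer: 14

Derivation:
Line 1: ['bed', 'is', 'any'] (min_width=10, slack=3)
Line 2: ['lion', 'year'] (min_width=9, slack=4)
Line 3: ['cheese', 'frog'] (min_width=11, slack=2)
Line 4: ['kitchen'] (min_width=7, slack=6)
Line 5: ['butter', 'time'] (min_width=11, slack=2)
Line 6: ['ant', 'go'] (min_width=6, slack=7)
Line 7: ['display'] (min_width=7, slack=6)
Line 8: ['python'] (min_width=6, slack=7)
Line 9: ['elephant'] (min_width=8, slack=5)
Line 10: ['matrix'] (min_width=6, slack=7)
Line 11: ['mineral'] (min_width=7, slack=6)
Line 12: ['display'] (min_width=7, slack=6)
Line 13: ['orchestra'] (min_width=9, slack=4)
Line 14: ['algorithm'] (min_width=9, slack=4)
Total lines: 14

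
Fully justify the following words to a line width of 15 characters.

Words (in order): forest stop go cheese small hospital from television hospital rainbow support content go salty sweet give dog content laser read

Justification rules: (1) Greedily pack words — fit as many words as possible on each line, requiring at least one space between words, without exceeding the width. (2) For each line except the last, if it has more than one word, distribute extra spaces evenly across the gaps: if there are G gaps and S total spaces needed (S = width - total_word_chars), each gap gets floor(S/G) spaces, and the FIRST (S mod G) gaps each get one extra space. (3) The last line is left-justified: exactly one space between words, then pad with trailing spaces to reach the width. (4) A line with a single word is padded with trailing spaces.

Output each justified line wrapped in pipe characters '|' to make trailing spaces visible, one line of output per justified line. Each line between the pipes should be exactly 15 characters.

Line 1: ['forest', 'stop', 'go'] (min_width=14, slack=1)
Line 2: ['cheese', 'small'] (min_width=12, slack=3)
Line 3: ['hospital', 'from'] (min_width=13, slack=2)
Line 4: ['television'] (min_width=10, slack=5)
Line 5: ['hospital'] (min_width=8, slack=7)
Line 6: ['rainbow', 'support'] (min_width=15, slack=0)
Line 7: ['content', 'go'] (min_width=10, slack=5)
Line 8: ['salty', 'sweet'] (min_width=11, slack=4)
Line 9: ['give', 'dog'] (min_width=8, slack=7)
Line 10: ['content', 'laser'] (min_width=13, slack=2)
Line 11: ['read'] (min_width=4, slack=11)

Answer: |forest  stop go|
|cheese    small|
|hospital   from|
|television     |
|hospital       |
|rainbow support|
|content      go|
|salty     sweet|
|give        dog|
|content   laser|
|read           |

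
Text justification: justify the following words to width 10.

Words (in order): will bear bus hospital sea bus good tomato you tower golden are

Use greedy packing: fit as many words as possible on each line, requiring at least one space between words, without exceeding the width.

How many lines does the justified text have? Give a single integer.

Line 1: ['will', 'bear'] (min_width=9, slack=1)
Line 2: ['bus'] (min_width=3, slack=7)
Line 3: ['hospital'] (min_width=8, slack=2)
Line 4: ['sea', 'bus'] (min_width=7, slack=3)
Line 5: ['good'] (min_width=4, slack=6)
Line 6: ['tomato', 'you'] (min_width=10, slack=0)
Line 7: ['tower'] (min_width=5, slack=5)
Line 8: ['golden', 'are'] (min_width=10, slack=0)
Total lines: 8

Answer: 8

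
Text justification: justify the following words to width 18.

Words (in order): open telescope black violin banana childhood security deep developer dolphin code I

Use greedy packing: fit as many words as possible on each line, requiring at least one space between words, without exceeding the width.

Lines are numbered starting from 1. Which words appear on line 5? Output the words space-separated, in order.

Line 1: ['open', 'telescope'] (min_width=14, slack=4)
Line 2: ['black', 'violin'] (min_width=12, slack=6)
Line 3: ['banana', 'childhood'] (min_width=16, slack=2)
Line 4: ['security', 'deep'] (min_width=13, slack=5)
Line 5: ['developer', 'dolphin'] (min_width=17, slack=1)
Line 6: ['code', 'I'] (min_width=6, slack=12)

Answer: developer dolphin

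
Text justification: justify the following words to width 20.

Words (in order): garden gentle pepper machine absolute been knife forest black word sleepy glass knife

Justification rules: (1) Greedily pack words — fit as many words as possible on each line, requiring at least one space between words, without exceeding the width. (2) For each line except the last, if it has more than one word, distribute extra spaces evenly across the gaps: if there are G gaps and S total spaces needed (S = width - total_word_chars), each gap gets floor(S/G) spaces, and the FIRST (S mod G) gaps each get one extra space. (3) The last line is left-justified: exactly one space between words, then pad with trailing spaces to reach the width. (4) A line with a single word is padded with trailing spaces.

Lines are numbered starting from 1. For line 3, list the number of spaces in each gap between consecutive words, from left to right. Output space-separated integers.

Answer: 3 2

Derivation:
Line 1: ['garden', 'gentle', 'pepper'] (min_width=20, slack=0)
Line 2: ['machine', 'absolute'] (min_width=16, slack=4)
Line 3: ['been', 'knife', 'forest'] (min_width=17, slack=3)
Line 4: ['black', 'word', 'sleepy'] (min_width=17, slack=3)
Line 5: ['glass', 'knife'] (min_width=11, slack=9)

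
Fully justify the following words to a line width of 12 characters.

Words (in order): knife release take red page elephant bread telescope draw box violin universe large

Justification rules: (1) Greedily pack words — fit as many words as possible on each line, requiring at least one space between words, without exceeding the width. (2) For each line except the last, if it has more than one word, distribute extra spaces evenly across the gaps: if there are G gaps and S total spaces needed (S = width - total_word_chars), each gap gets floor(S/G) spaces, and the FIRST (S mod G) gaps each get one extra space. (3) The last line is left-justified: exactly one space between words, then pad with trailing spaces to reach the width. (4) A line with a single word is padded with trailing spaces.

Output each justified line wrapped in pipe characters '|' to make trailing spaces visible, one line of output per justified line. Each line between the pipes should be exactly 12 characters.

Answer: |knife       |
|release take|
|red     page|
|elephant    |
|bread       |
|telescope   |
|draw     box|
|violin      |
|universe    |
|large       |

Derivation:
Line 1: ['knife'] (min_width=5, slack=7)
Line 2: ['release', 'take'] (min_width=12, slack=0)
Line 3: ['red', 'page'] (min_width=8, slack=4)
Line 4: ['elephant'] (min_width=8, slack=4)
Line 5: ['bread'] (min_width=5, slack=7)
Line 6: ['telescope'] (min_width=9, slack=3)
Line 7: ['draw', 'box'] (min_width=8, slack=4)
Line 8: ['violin'] (min_width=6, slack=6)
Line 9: ['universe'] (min_width=8, slack=4)
Line 10: ['large'] (min_width=5, slack=7)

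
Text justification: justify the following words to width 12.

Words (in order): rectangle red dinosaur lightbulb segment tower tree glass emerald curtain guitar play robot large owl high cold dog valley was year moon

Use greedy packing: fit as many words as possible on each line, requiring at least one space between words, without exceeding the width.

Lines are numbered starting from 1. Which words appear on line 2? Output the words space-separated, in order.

Answer: red dinosaur

Derivation:
Line 1: ['rectangle'] (min_width=9, slack=3)
Line 2: ['red', 'dinosaur'] (min_width=12, slack=0)
Line 3: ['lightbulb'] (min_width=9, slack=3)
Line 4: ['segment'] (min_width=7, slack=5)
Line 5: ['tower', 'tree'] (min_width=10, slack=2)
Line 6: ['glass'] (min_width=5, slack=7)
Line 7: ['emerald'] (min_width=7, slack=5)
Line 8: ['curtain'] (min_width=7, slack=5)
Line 9: ['guitar', 'play'] (min_width=11, slack=1)
Line 10: ['robot', 'large'] (min_width=11, slack=1)
Line 11: ['owl', 'high'] (min_width=8, slack=4)
Line 12: ['cold', 'dog'] (min_width=8, slack=4)
Line 13: ['valley', 'was'] (min_width=10, slack=2)
Line 14: ['year', 'moon'] (min_width=9, slack=3)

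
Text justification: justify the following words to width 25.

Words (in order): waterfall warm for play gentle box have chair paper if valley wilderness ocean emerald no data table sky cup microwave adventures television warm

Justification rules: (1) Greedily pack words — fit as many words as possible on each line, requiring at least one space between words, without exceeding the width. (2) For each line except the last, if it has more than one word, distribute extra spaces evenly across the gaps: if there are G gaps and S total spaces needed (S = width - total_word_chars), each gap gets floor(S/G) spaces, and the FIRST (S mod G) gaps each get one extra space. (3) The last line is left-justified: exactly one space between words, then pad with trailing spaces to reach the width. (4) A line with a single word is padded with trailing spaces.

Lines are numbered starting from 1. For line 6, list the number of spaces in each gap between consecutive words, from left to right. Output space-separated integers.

Line 1: ['waterfall', 'warm', 'for', 'play'] (min_width=23, slack=2)
Line 2: ['gentle', 'box', 'have', 'chair'] (min_width=21, slack=4)
Line 3: ['paper', 'if', 'valley'] (min_width=15, slack=10)
Line 4: ['wilderness', 'ocean', 'emerald'] (min_width=24, slack=1)
Line 5: ['no', 'data', 'table', 'sky', 'cup'] (min_width=21, slack=4)
Line 6: ['microwave', 'adventures'] (min_width=20, slack=5)
Line 7: ['television', 'warm'] (min_width=15, slack=10)

Answer: 6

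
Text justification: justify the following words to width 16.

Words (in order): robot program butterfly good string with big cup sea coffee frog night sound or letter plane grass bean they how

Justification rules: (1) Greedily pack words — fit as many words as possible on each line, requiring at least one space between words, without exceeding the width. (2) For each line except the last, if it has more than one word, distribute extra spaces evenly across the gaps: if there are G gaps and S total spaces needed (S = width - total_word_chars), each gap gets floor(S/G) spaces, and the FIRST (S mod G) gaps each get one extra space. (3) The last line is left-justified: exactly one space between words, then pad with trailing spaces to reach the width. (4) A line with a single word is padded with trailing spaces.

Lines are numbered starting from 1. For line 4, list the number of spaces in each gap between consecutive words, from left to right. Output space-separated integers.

Answer: 2 2

Derivation:
Line 1: ['robot', 'program'] (min_width=13, slack=3)
Line 2: ['butterfly', 'good'] (min_width=14, slack=2)
Line 3: ['string', 'with', 'big'] (min_width=15, slack=1)
Line 4: ['cup', 'sea', 'coffee'] (min_width=14, slack=2)
Line 5: ['frog', 'night', 'sound'] (min_width=16, slack=0)
Line 6: ['or', 'letter', 'plane'] (min_width=15, slack=1)
Line 7: ['grass', 'bean', 'they'] (min_width=15, slack=1)
Line 8: ['how'] (min_width=3, slack=13)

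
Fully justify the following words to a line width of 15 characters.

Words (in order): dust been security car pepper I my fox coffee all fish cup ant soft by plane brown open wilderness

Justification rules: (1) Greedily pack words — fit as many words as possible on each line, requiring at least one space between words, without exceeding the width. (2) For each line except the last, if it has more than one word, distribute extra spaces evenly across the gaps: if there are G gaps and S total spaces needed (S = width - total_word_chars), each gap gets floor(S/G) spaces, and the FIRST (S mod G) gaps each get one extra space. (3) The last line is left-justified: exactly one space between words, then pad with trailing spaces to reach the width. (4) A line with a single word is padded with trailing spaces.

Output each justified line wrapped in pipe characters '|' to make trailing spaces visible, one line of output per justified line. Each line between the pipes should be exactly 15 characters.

Answer: |dust       been|
|security    car|
|pepper I my fox|
|coffee all fish|
|cup ant soft by|
|plane     brown|
|open wilderness|

Derivation:
Line 1: ['dust', 'been'] (min_width=9, slack=6)
Line 2: ['security', 'car'] (min_width=12, slack=3)
Line 3: ['pepper', 'I', 'my', 'fox'] (min_width=15, slack=0)
Line 4: ['coffee', 'all', 'fish'] (min_width=15, slack=0)
Line 5: ['cup', 'ant', 'soft', 'by'] (min_width=15, slack=0)
Line 6: ['plane', 'brown'] (min_width=11, slack=4)
Line 7: ['open', 'wilderness'] (min_width=15, slack=0)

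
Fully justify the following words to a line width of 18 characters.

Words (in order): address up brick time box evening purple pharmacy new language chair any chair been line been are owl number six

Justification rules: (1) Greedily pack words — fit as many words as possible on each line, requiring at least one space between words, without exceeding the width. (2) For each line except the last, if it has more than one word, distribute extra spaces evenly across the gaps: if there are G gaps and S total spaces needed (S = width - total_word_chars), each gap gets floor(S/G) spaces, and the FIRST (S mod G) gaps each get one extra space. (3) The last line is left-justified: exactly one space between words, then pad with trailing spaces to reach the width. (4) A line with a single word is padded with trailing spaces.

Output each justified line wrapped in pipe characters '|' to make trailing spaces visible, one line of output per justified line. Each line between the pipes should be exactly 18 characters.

Answer: |address  up  brick|
|time  box  evening|
|purple    pharmacy|
|new language chair|
|any   chair   been|
|line  been are owl|
|number six        |

Derivation:
Line 1: ['address', 'up', 'brick'] (min_width=16, slack=2)
Line 2: ['time', 'box', 'evening'] (min_width=16, slack=2)
Line 3: ['purple', 'pharmacy'] (min_width=15, slack=3)
Line 4: ['new', 'language', 'chair'] (min_width=18, slack=0)
Line 5: ['any', 'chair', 'been'] (min_width=14, slack=4)
Line 6: ['line', 'been', 'are', 'owl'] (min_width=17, slack=1)
Line 7: ['number', 'six'] (min_width=10, slack=8)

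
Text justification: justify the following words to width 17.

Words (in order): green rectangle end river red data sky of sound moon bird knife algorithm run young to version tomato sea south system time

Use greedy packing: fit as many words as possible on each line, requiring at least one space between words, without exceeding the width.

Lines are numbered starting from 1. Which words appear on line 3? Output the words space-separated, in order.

Answer: data sky of sound

Derivation:
Line 1: ['green', 'rectangle'] (min_width=15, slack=2)
Line 2: ['end', 'river', 'red'] (min_width=13, slack=4)
Line 3: ['data', 'sky', 'of', 'sound'] (min_width=17, slack=0)
Line 4: ['moon', 'bird', 'knife'] (min_width=15, slack=2)
Line 5: ['algorithm', 'run'] (min_width=13, slack=4)
Line 6: ['young', 'to', 'version'] (min_width=16, slack=1)
Line 7: ['tomato', 'sea', 'south'] (min_width=16, slack=1)
Line 8: ['system', 'time'] (min_width=11, slack=6)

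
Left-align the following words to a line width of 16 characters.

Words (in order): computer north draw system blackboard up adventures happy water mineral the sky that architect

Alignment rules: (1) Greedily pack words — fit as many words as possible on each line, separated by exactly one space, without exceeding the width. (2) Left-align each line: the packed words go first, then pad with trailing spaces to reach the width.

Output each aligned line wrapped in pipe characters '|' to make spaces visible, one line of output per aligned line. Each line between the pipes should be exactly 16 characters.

Line 1: ['computer', 'north'] (min_width=14, slack=2)
Line 2: ['draw', 'system'] (min_width=11, slack=5)
Line 3: ['blackboard', 'up'] (min_width=13, slack=3)
Line 4: ['adventures', 'happy'] (min_width=16, slack=0)
Line 5: ['water', 'mineral'] (min_width=13, slack=3)
Line 6: ['the', 'sky', 'that'] (min_width=12, slack=4)
Line 7: ['architect'] (min_width=9, slack=7)

Answer: |computer north  |
|draw system     |
|blackboard up   |
|adventures happy|
|water mineral   |
|the sky that    |
|architect       |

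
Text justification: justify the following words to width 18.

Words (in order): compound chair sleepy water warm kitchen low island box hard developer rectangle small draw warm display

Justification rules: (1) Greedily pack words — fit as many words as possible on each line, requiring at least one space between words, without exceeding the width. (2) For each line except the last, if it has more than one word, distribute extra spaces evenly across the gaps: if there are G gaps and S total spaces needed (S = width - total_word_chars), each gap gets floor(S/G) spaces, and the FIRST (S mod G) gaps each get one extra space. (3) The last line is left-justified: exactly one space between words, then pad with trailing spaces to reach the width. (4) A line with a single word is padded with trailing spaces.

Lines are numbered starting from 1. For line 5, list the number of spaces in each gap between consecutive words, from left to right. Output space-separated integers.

Line 1: ['compound', 'chair'] (min_width=14, slack=4)
Line 2: ['sleepy', 'water', 'warm'] (min_width=17, slack=1)
Line 3: ['kitchen', 'low', 'island'] (min_width=18, slack=0)
Line 4: ['box', 'hard', 'developer'] (min_width=18, slack=0)
Line 5: ['rectangle', 'small'] (min_width=15, slack=3)
Line 6: ['draw', 'warm', 'display'] (min_width=17, slack=1)

Answer: 4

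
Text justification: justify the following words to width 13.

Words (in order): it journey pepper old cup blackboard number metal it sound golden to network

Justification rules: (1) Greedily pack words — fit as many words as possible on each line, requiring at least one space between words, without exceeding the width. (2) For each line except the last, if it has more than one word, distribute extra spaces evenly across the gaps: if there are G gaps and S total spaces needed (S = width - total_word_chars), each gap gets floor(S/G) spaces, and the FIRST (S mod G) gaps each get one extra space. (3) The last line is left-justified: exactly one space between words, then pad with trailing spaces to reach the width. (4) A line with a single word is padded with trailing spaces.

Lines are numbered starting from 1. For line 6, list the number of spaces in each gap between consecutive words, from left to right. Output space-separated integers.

Line 1: ['it', 'journey'] (min_width=10, slack=3)
Line 2: ['pepper', 'old'] (min_width=10, slack=3)
Line 3: ['cup'] (min_width=3, slack=10)
Line 4: ['blackboard'] (min_width=10, slack=3)
Line 5: ['number', 'metal'] (min_width=12, slack=1)
Line 6: ['it', 'sound'] (min_width=8, slack=5)
Line 7: ['golden', 'to'] (min_width=9, slack=4)
Line 8: ['network'] (min_width=7, slack=6)

Answer: 6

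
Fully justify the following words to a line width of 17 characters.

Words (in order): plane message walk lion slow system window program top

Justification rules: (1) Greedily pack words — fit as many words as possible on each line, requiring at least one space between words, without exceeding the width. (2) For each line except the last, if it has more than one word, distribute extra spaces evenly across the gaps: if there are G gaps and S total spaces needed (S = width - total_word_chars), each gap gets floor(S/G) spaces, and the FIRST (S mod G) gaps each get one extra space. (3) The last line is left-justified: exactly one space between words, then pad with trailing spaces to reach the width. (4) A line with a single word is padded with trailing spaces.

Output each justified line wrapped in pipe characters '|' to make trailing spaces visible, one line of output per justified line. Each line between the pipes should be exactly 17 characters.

Answer: |plane     message|
|walk   lion  slow|
|system     window|
|program top      |

Derivation:
Line 1: ['plane', 'message'] (min_width=13, slack=4)
Line 2: ['walk', 'lion', 'slow'] (min_width=14, slack=3)
Line 3: ['system', 'window'] (min_width=13, slack=4)
Line 4: ['program', 'top'] (min_width=11, slack=6)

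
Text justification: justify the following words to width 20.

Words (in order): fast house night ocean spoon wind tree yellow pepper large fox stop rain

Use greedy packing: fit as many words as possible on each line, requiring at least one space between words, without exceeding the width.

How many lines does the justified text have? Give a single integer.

Answer: 4

Derivation:
Line 1: ['fast', 'house', 'night'] (min_width=16, slack=4)
Line 2: ['ocean', 'spoon', 'wind'] (min_width=16, slack=4)
Line 3: ['tree', 'yellow', 'pepper'] (min_width=18, slack=2)
Line 4: ['large', 'fox', 'stop', 'rain'] (min_width=19, slack=1)
Total lines: 4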